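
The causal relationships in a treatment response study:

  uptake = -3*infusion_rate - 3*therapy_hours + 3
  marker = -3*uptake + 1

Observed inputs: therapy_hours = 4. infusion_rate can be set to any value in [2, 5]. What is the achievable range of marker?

Substituting into the uptake equation gives uptake = -3*infusion_rate - 9.
So marker = 9*infusion_rate + 28.
Linear in infusion_rate, so extremes are at the endpoints: infusion_rate = 2 gives marker = 46; infusion_rate = 5 gives marker = 73.

46 to 73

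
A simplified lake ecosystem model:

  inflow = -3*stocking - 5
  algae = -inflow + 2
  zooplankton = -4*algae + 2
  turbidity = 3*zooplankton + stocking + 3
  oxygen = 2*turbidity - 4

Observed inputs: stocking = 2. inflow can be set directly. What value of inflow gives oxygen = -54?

inflow = -1

Intervening on inflow fixes its value directly, overriding its dependence on stocking.
Substituting into the zooplankton equation gives zooplankton = 4*inflow - 6.
turbidity becomes 12*inflow - 13.
oxygen becomes 24*inflow - 30.
Solve 24*inflow - 30 = -54: inflow = (-54 + 30) / 24 = -1.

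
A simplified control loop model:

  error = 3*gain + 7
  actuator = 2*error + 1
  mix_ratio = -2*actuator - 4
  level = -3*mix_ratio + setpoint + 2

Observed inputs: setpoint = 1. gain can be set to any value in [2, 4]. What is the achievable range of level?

Substituting into the actuator equation gives actuator = 6*gain + 15.
Substituting into the mix_ratio equation gives mix_ratio = -12*gain - 34.
Substituting into the level equation gives level = 36*gain + 105.
Linear in gain, so extremes are at the endpoints: gain = 2 gives level = 177; gain = 4 gives level = 249.

177 to 249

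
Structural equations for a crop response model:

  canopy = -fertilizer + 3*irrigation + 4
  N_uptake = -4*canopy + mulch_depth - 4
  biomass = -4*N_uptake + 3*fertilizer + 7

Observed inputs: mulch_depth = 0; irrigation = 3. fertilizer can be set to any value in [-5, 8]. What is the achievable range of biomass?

127 to 296

Substituting into the canopy equation gives canopy = -fertilizer + 13.
This gives N_uptake = 4*fertilizer - 56.
Substituting into the biomass equation gives biomass = -13*fertilizer + 231.
Linear in fertilizer, so extremes are at the endpoints: fertilizer = -5 gives biomass = 296; fertilizer = 8 gives biomass = 127.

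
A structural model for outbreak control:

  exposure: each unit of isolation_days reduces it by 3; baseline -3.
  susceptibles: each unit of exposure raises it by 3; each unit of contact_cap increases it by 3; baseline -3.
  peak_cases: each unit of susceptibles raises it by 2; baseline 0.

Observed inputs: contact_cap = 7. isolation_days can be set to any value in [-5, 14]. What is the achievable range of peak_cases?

Substituting into the susceptibles equation gives susceptibles = -9*isolation_days + 9.
Substituting into the peak_cases equation gives peak_cases = -18*isolation_days + 18.
Linear in isolation_days, so extremes are at the endpoints: isolation_days = -5 gives peak_cases = 108; isolation_days = 14 gives peak_cases = -234.

-234 to 108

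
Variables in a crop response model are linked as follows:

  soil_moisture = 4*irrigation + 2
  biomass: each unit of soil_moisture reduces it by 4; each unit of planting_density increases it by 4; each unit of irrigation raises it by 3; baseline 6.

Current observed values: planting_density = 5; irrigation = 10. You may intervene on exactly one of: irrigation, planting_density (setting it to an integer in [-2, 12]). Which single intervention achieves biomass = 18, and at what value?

Intervening on irrigation: with other inputs at their observed values, biomass = -13*irrigation + 18. Solving for 18 gives irrigation = 0, within [-2, 12].
Intervening on planting_density: biomass = 4*planting_density - 132. Reaching 18 requires planting_density = 75/2, not an integer.

set irrigation = 0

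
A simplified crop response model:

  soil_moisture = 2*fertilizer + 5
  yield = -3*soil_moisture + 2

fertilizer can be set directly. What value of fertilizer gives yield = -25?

fertilizer = 2

Substituting into the yield equation gives yield = -6*fertilizer - 13.
Solve -6*fertilizer - 13 = -25: fertilizer = (-25 + 13) / -6 = 2.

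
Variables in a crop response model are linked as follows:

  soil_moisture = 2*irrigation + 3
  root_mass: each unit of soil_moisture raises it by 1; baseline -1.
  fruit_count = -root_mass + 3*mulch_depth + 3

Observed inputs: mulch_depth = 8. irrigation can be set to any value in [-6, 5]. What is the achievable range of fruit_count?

15 to 37

Substituting into the root_mass equation gives root_mass = 2*irrigation + 2.
So fruit_count = -2*irrigation + 25.
Linear in irrigation, so extremes are at the endpoints: irrigation = -6 gives fruit_count = 37; irrigation = 5 gives fruit_count = 15.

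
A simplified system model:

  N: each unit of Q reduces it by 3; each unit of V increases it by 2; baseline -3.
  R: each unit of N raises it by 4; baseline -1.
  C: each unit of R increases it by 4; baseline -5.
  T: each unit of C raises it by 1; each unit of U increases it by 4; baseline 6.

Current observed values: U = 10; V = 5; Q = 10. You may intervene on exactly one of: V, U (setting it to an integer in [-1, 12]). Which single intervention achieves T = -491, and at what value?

Intervening on V: with other inputs at their observed values, T = 32*V - 491. Solving for -491 gives V = 0, within [-1, 12].
Intervening on U: T = 4*U - 371. Reaching -491 requires U = -30, outside [-1, 12].

set V = 0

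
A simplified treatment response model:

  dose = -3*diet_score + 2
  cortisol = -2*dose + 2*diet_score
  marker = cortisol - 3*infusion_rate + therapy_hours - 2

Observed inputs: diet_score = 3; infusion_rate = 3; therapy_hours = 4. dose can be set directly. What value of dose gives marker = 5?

Intervening on dose fixes its value directly, overriding its dependence on diet_score.
Substituting into the cortisol equation gives cortisol = -2*dose + 6.
This gives marker = -2*dose - 1.
Solve -2*dose - 1 = 5: dose = (5 + 1) / -2 = -3.

dose = -3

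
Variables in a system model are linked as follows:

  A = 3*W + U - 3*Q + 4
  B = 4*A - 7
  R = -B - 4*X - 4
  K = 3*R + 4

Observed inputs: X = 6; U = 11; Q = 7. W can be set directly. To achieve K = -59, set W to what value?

W = 2

Substituting into the A equation gives A = 3*W - 6.
Substituting into the B equation gives B = 12*W - 31.
So R = -12*W + 3.
Substituting into the K equation gives K = -36*W + 13.
Solve -36*W + 13 = -59: W = (-59 - 13) / -36 = 2.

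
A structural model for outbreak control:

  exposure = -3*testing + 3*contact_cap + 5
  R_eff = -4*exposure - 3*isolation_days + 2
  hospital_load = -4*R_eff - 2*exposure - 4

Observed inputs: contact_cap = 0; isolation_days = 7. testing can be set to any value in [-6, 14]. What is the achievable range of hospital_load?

Substituting into the exposure equation gives exposure = -3*testing + 5.
R_eff becomes 12*testing - 39.
So hospital_load = -42*testing + 142.
Linear in testing, so extremes are at the endpoints: testing = -6 gives hospital_load = 394; testing = 14 gives hospital_load = -446.

-446 to 394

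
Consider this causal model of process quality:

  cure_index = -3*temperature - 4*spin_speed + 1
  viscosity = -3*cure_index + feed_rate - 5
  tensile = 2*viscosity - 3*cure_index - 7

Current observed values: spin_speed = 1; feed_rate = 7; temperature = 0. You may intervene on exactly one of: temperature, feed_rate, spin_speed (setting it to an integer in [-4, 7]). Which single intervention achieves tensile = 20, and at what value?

Intervening on temperature: tensile = 27*temperature + 24. Reaching 20 requires temperature = -4/27, not an integer.
Intervening on feed_rate: with other inputs at their observed values, tensile = 2*feed_rate + 10. Solving for 20 gives feed_rate = 5, within [-4, 7].
Intervening on spin_speed: tensile = 36*spin_speed - 12. Reaching 20 requires spin_speed = 8/9, not an integer.

set feed_rate = 5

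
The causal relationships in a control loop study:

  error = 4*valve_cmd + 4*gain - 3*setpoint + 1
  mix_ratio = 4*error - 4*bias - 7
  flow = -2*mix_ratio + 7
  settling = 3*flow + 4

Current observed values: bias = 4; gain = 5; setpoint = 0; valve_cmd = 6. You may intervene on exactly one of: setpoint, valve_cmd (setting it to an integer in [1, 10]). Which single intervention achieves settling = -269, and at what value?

set setpoint = 9

Intervening on setpoint: with other inputs at their observed values, settling = 72*setpoint - 917. Solving for -269 gives setpoint = 9, within [1, 10].
Intervening on valve_cmd: settling = -96*valve_cmd - 341. Reaching -269 requires valve_cmd = -3/4, not an integer.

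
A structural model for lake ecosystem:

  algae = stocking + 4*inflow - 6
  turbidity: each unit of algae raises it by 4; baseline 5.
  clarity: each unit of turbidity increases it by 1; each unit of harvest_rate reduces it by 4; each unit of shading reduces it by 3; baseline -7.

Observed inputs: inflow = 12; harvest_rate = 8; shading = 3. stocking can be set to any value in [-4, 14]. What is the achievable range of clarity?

Substituting into the algae equation gives algae = stocking + 42.
Substituting into the turbidity equation gives turbidity = 4*stocking + 173.
Substituting into the clarity equation gives clarity = 4*stocking + 125.
Linear in stocking, so extremes are at the endpoints: stocking = -4 gives clarity = 109; stocking = 14 gives clarity = 181.

109 to 181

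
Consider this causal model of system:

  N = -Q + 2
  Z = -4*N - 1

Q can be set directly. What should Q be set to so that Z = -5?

Q = 1

Substituting into the Z equation gives Z = 4*Q - 9.
Solve 4*Q - 9 = -5: Q = (-5 + 9) / 4 = 1.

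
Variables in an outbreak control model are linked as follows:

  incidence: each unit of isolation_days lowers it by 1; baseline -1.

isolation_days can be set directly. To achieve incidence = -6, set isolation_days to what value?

isolation_days = 5

Solve -isolation_days - 1 = -6: isolation_days = (-6 + 1) / -1 = 5.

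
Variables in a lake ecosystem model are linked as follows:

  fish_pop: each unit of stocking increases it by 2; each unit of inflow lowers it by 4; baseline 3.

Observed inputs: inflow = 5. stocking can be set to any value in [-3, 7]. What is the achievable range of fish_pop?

-23 to -3

Substituting into the fish_pop equation gives fish_pop = 2*stocking - 17.
Linear in stocking, so extremes are at the endpoints: stocking = -3 gives fish_pop = -23; stocking = 7 gives fish_pop = -3.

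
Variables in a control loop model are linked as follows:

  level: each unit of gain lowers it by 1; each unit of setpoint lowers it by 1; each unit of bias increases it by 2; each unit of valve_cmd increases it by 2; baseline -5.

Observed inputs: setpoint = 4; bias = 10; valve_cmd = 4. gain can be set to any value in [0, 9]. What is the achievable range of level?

Substituting into the level equation gives level = -gain + 19.
Linear in gain, so extremes are at the endpoints: gain = 0 gives level = 19; gain = 9 gives level = 10.

10 to 19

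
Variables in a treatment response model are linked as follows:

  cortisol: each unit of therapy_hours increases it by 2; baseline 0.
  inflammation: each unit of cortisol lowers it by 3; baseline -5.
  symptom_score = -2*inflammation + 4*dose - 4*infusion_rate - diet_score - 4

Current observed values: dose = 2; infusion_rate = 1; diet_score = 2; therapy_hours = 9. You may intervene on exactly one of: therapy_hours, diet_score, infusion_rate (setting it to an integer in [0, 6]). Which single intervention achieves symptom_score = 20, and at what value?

set therapy_hours = 1

Intervening on therapy_hours: with other inputs at their observed values, symptom_score = 12*therapy_hours + 8. Solving for 20 gives therapy_hours = 1, within [0, 6].
Intervening on diet_score: symptom_score = -diet_score + 118. Reaching 20 requires diet_score = 98, outside [0, 6].
Intervening on infusion_rate: symptom_score = -4*infusion_rate + 120. Reaching 20 requires infusion_rate = 25, outside [0, 6].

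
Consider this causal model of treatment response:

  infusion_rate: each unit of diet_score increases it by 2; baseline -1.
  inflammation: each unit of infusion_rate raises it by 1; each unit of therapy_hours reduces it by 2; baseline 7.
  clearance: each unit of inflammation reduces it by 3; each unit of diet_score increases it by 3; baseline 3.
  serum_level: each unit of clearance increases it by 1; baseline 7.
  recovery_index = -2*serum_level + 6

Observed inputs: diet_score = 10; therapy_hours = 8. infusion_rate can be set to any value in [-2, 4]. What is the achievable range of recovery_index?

-140 to -104

Intervening on infusion_rate fixes its value directly, overriding its dependence on diet_score.
Substituting into the inflammation equation gives inflammation = infusion_rate - 9.
This gives clearance = -3*infusion_rate + 60.
Substituting into the serum_level equation gives serum_level = -3*infusion_rate + 67.
Substituting into the recovery_index equation gives recovery_index = 6*infusion_rate - 128.
Linear in infusion_rate, so extremes are at the endpoints: infusion_rate = -2 gives recovery_index = -140; infusion_rate = 4 gives recovery_index = -104.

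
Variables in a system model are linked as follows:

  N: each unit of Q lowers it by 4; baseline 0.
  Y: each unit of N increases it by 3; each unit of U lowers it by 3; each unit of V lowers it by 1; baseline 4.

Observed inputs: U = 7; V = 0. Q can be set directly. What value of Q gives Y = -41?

Substituting into the Y equation gives Y = -12*Q - 17.
Solve -12*Q - 17 = -41: Q = (-41 + 17) / -12 = 2.

Q = 2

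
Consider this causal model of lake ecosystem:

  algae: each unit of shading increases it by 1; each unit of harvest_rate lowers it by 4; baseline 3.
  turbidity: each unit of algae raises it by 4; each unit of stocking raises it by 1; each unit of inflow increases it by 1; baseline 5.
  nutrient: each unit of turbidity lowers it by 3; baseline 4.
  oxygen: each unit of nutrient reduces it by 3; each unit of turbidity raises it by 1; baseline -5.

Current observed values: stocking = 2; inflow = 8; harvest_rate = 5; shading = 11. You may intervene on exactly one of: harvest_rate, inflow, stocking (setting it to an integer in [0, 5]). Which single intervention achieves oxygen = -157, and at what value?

Intervening on harvest_rate: oxygen = -160*harvest_rate + 693. Reaching -157 requires harvest_rate = 85/16, not an integer.
Intervening on inflow: with other inputs at their observed values, oxygen = 10*inflow - 187. Solving for -157 gives inflow = 3, within [0, 5].
Intervening on stocking: oxygen = 10*stocking - 127. Reaching -157 requires stocking = -3, outside [0, 5].

set inflow = 3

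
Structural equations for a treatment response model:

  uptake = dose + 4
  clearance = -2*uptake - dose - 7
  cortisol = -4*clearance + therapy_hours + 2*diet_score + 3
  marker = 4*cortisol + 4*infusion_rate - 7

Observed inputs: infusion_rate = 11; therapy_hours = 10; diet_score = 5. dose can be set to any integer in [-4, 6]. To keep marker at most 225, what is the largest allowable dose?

Substituting into the clearance equation gives clearance = -3*dose - 15.
Substituting into the cortisol equation gives cortisol = 12*dose + 83.
So marker = 48*dose + 369.
Require 48*dose + 369 ≤ 225, so dose ≤ -3.
The largest integer in [-4, 6] satisfying this is -3.

dose = -3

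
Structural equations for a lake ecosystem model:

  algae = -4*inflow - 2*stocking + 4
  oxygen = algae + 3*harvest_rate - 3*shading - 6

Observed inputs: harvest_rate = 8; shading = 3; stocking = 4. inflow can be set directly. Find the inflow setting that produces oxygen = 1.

inflow = 1

Substituting into the algae equation gives algae = -4*inflow - 4.
Substituting into the oxygen equation gives oxygen = -4*inflow + 5.
Solve -4*inflow + 5 = 1: inflow = (1 - 5) / -4 = 1.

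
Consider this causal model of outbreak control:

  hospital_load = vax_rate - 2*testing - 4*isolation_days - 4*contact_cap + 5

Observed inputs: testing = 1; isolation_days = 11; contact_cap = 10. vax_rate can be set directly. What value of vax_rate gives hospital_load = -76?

Substituting into the hospital_load equation gives hospital_load = vax_rate - 81.
Solve vax_rate - 81 = -76: vax_rate = (-76 + 81) / 1 = 5.

vax_rate = 5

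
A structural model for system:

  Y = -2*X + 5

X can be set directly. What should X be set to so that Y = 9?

X = -2

Solve -2*X + 5 = 9: X = (9 - 5) / -2 = -2.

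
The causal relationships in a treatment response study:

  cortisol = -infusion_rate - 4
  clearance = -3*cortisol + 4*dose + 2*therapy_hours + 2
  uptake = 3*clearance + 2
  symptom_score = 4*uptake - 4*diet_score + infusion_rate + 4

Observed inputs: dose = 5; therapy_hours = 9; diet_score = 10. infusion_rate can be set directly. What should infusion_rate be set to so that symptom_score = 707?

infusion_rate = 3

Substituting into the clearance equation gives clearance = 3*infusion_rate + 52.
uptake becomes 9*infusion_rate + 158.
Substituting into the symptom_score equation gives symptom_score = 37*infusion_rate + 596.
Solve 37*infusion_rate + 596 = 707: infusion_rate = (707 - 596) / 37 = 3.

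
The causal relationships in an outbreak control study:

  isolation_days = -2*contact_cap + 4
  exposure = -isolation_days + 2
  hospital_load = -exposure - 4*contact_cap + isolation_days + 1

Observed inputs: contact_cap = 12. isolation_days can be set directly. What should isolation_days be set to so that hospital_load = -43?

Intervening on isolation_days fixes its value directly, overriding its dependence on contact_cap.
Substituting into the hospital_load equation gives hospital_load = 2*isolation_days - 49.
Solve 2*isolation_days - 49 = -43: isolation_days = (-43 + 49) / 2 = 3.

isolation_days = 3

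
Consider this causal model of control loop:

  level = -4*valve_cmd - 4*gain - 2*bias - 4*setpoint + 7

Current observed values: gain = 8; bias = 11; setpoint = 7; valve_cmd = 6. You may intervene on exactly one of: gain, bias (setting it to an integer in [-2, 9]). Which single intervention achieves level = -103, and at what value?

Intervening on gain: with other inputs at their observed values, level = -4*gain - 67. Solving for -103 gives gain = 9, within [-2, 9].
Intervening on bias: level = -2*bias - 77. Reaching -103 requires bias = 13, outside [-2, 9].

set gain = 9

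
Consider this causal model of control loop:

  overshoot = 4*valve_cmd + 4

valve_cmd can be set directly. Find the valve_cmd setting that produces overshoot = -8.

Solve 4*valve_cmd + 4 = -8: valve_cmd = (-8 - 4) / 4 = -3.

valve_cmd = -3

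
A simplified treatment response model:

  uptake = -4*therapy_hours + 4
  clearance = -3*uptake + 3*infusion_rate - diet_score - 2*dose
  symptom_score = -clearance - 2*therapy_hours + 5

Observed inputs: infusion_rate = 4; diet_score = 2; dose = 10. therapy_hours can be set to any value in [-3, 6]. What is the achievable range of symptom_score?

Substituting into the clearance equation gives clearance = 12*therapy_hours - 22.
Substituting into the symptom_score equation gives symptom_score = -14*therapy_hours + 27.
Linear in therapy_hours, so extremes are at the endpoints: therapy_hours = -3 gives symptom_score = 69; therapy_hours = 6 gives symptom_score = -57.

-57 to 69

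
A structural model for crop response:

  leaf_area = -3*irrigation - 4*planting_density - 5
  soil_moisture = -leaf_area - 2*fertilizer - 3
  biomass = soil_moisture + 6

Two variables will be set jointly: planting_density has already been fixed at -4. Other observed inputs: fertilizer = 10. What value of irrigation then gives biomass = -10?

With planting_density held at -4:
Substituting into the leaf_area equation gives leaf_area = -3*irrigation + 11.
So soil_moisture = 3*irrigation - 34.
biomass becomes 3*irrigation - 28.
Solve 3*irrigation - 28 = -10: irrigation = (-10 + 28) / 3 = 6.

irrigation = 6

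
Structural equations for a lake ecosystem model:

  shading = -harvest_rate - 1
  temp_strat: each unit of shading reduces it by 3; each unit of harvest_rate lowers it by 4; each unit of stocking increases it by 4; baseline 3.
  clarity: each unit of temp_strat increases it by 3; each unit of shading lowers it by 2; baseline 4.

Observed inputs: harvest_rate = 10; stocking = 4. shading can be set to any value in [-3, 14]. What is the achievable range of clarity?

Intervening on shading fixes its value directly, overriding its dependence on harvest_rate.
Substituting into the temp_strat equation gives temp_strat = -3*shading - 21.
So clarity = -11*shading - 59.
Linear in shading, so extremes are at the endpoints: shading = -3 gives clarity = -26; shading = 14 gives clarity = -213.

-213 to -26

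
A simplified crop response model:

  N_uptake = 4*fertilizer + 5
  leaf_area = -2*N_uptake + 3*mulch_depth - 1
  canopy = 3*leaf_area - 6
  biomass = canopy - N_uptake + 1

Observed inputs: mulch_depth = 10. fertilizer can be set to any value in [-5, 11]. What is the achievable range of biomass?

Substituting into the leaf_area equation gives leaf_area = -8*fertilizer + 19.
So canopy = -24*fertilizer + 51.
biomass becomes -28*fertilizer + 47.
Linear in fertilizer, so extremes are at the endpoints: fertilizer = -5 gives biomass = 187; fertilizer = 11 gives biomass = -261.

-261 to 187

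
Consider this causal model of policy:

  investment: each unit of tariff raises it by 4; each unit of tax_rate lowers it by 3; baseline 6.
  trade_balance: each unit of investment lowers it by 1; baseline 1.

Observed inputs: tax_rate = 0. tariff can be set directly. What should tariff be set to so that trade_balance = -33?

tariff = 7

Substituting into the investment equation gives investment = 4*tariff + 6.
This gives trade_balance = -4*tariff - 5.
Solve -4*tariff - 5 = -33: tariff = (-33 + 5) / -4 = 7.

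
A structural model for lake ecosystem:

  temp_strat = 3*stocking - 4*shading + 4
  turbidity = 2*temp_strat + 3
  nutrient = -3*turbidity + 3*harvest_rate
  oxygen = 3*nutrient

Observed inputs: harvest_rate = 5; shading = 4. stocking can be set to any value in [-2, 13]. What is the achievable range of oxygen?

-468 to 342

Substituting into the temp_strat equation gives temp_strat = 3*stocking - 12.
So turbidity = 6*stocking - 21.
nutrient becomes -18*stocking + 78.
Substituting into the oxygen equation gives oxygen = -54*stocking + 234.
Linear in stocking, so extremes are at the endpoints: stocking = -2 gives oxygen = 342; stocking = 13 gives oxygen = -468.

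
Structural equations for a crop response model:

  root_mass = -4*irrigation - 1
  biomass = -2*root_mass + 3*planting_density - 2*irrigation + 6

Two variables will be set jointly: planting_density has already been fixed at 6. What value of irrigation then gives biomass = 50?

irrigation = 4

With planting_density held at 6:
Substituting into the biomass equation gives biomass = 6*irrigation + 26.
Solve 6*irrigation + 26 = 50: irrigation = (50 - 26) / 6 = 4.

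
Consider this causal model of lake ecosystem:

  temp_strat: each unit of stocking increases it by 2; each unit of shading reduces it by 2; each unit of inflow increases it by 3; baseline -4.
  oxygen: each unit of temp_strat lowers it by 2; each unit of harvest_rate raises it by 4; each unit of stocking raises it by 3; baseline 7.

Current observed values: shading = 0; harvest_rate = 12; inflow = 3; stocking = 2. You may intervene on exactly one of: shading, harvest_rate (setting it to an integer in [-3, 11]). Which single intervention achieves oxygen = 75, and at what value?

set shading = 8

Intervening on shading: with other inputs at their observed values, oxygen = 4*shading + 43. Solving for 75 gives shading = 8, within [-3, 11].
Intervening on harvest_rate: oxygen = 4*harvest_rate - 5. Reaching 75 requires harvest_rate = 20, outside [-3, 11].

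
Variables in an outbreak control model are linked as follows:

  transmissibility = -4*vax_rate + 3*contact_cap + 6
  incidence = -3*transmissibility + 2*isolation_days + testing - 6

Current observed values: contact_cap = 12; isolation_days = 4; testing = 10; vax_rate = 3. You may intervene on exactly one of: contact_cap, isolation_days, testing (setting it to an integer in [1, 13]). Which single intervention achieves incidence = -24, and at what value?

Intervening on contact_cap: with other inputs at their observed values, incidence = -9*contact_cap + 30. Solving for -24 gives contact_cap = 6, within [1, 13].
Intervening on isolation_days: incidence = 2*isolation_days - 86. Reaching -24 requires isolation_days = 31, outside [1, 13].
Intervening on testing: incidence = testing - 88. Reaching -24 requires testing = 64, outside [1, 13].

set contact_cap = 6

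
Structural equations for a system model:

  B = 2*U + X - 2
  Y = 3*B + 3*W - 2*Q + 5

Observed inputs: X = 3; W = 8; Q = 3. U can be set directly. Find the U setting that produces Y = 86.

U = 10

Substituting into the B equation gives B = 2*U + 1.
Substituting into the Y equation gives Y = 6*U + 26.
Solve 6*U + 26 = 86: U = (86 - 26) / 6 = 10.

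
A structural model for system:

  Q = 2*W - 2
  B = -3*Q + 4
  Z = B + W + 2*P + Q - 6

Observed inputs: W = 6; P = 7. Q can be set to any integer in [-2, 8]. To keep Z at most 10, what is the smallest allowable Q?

Intervening on Q fixes its value directly, overriding its dependence on W.
Substituting into the Z equation gives Z = -2*Q + 18.
Require -2*Q + 18 ≤ 10, so Q ≥ 4.
The smallest integer in [-2, 8] satisfying this is 4.

Q = 4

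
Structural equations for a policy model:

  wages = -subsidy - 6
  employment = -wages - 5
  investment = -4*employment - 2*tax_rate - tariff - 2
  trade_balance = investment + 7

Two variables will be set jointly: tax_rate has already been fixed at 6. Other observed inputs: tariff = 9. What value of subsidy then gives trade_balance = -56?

subsidy = 9

With tax_rate held at 6:
Substituting into the employment equation gives employment = subsidy + 1.
investment becomes -4*subsidy - 27.
Substituting into the trade_balance equation gives trade_balance = -4*subsidy - 20.
Solve -4*subsidy - 20 = -56: subsidy = (-56 + 20) / -4 = 9.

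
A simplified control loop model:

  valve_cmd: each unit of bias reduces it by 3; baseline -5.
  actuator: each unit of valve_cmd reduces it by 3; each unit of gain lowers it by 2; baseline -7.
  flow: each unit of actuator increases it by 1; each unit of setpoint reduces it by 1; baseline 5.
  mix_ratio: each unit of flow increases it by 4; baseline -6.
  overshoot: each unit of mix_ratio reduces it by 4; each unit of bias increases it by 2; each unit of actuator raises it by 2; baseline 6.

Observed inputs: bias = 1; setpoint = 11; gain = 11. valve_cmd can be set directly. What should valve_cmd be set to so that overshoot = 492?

valve_cmd = -1

Intervening on valve_cmd fixes its value directly, overriding its dependence on bias.
Substituting into the actuator equation gives actuator = -3*valve_cmd - 29.
So flow = -3*valve_cmd - 35.
Substituting into the mix_ratio equation gives mix_ratio = -12*valve_cmd - 146.
Substituting into the overshoot equation gives overshoot = 42*valve_cmd + 534.
Solve 42*valve_cmd + 534 = 492: valve_cmd = (492 - 534) / 42 = -1.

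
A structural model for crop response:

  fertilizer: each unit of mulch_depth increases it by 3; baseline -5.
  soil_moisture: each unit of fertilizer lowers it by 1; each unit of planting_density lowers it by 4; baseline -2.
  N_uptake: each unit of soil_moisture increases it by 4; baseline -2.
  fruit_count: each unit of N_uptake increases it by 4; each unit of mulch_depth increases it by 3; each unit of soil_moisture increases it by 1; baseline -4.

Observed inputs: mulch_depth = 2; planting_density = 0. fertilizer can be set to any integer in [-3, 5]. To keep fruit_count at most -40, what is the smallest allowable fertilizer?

fertilizer = 0

Intervening on fertilizer fixes its value directly, overriding its dependence on mulch_depth.
Substituting into the soil_moisture equation gives soil_moisture = -fertilizer - 2.
Substituting into the N_uptake equation gives N_uptake = -4*fertilizer - 10.
fruit_count becomes -17*fertilizer - 40.
Require -17*fertilizer - 40 ≤ -40, so fertilizer ≥ 0.
The smallest integer in [-3, 5] satisfying this is 0.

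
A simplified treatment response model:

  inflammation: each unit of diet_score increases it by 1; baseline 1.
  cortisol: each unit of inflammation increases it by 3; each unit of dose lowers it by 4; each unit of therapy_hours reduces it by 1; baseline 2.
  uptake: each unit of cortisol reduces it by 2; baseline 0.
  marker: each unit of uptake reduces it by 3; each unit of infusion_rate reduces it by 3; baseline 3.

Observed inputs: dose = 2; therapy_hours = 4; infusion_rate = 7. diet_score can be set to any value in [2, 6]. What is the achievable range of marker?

Substituting into the cortisol equation gives cortisol = 3*diet_score - 7.
So uptake = -6*diet_score + 14.
So marker = 18*diet_score - 60.
Linear in diet_score, so extremes are at the endpoints: diet_score = 2 gives marker = -24; diet_score = 6 gives marker = 48.

-24 to 48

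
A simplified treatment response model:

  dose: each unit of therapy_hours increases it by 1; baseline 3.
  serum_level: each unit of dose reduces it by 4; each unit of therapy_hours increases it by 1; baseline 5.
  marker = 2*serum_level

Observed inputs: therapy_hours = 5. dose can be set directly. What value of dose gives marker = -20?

dose = 5

Intervening on dose fixes its value directly, overriding its dependence on therapy_hours.
Substituting into the serum_level equation gives serum_level = -4*dose + 10.
Substituting into the marker equation gives marker = -8*dose + 20.
Solve -8*dose + 20 = -20: dose = (-20 - 20) / -8 = 5.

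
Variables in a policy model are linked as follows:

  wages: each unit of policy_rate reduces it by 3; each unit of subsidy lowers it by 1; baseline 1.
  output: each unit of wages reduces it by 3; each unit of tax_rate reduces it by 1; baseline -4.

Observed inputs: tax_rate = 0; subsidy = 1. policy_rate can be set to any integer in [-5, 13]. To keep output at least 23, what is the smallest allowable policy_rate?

Substituting into the wages equation gives wages = -3*policy_rate.
So output = 9*policy_rate - 4.
Require 9*policy_rate - 4 ≥ 23, so policy_rate ≥ 3.
The smallest integer in [-5, 13] satisfying this is 3.

policy_rate = 3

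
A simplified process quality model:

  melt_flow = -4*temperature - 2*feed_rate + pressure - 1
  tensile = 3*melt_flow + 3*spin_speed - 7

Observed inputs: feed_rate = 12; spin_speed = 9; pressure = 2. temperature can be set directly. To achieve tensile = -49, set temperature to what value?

Substituting into the melt_flow equation gives melt_flow = -4*temperature - 23.
So tensile = -12*temperature - 49.
Solve -12*temperature - 49 = -49: temperature = (-49 + 49) / -12 = 0.

temperature = 0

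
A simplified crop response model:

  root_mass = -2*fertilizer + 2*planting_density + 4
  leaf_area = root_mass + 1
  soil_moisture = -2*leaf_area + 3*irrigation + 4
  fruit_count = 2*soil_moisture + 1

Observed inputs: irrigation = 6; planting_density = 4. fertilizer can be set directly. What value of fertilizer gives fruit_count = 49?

fertilizer = 7

Substituting into the root_mass equation gives root_mass = -2*fertilizer + 12.
Substituting into the leaf_area equation gives leaf_area = -2*fertilizer + 13.
This gives soil_moisture = 4*fertilizer - 4.
Substituting into the fruit_count equation gives fruit_count = 8*fertilizer - 7.
Solve 8*fertilizer - 7 = 49: fertilizer = (49 + 7) / 8 = 7.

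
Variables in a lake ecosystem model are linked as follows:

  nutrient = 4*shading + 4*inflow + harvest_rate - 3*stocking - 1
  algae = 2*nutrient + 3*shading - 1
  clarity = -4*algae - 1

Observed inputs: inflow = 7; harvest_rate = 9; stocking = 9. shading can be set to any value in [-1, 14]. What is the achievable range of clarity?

Substituting into the nutrient equation gives nutrient = 4*shading + 9.
Substituting into the algae equation gives algae = 11*shading + 17.
Substituting into the clarity equation gives clarity = -44*shading - 69.
Linear in shading, so extremes are at the endpoints: shading = -1 gives clarity = -25; shading = 14 gives clarity = -685.

-685 to -25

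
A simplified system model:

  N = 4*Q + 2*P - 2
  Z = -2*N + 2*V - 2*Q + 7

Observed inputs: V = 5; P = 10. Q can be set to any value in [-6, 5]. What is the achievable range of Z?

Substituting into the N equation gives N = 4*Q + 18.
Substituting into the Z equation gives Z = -10*Q - 19.
Linear in Q, so extremes are at the endpoints: Q = -6 gives Z = 41; Q = 5 gives Z = -69.

-69 to 41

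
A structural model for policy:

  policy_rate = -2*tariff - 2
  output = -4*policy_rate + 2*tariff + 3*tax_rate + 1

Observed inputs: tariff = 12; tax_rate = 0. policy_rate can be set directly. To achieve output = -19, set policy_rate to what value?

Intervening on policy_rate fixes its value directly, overriding its dependence on tariff.
Substituting into the output equation gives output = -4*policy_rate + 25.
Solve -4*policy_rate + 25 = -19: policy_rate = (-19 - 25) / -4 = 11.

policy_rate = 11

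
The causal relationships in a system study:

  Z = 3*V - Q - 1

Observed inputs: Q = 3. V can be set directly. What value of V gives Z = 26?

Substituting into the Z equation gives Z = 3*V - 4.
Solve 3*V - 4 = 26: V = (26 + 4) / 3 = 10.

V = 10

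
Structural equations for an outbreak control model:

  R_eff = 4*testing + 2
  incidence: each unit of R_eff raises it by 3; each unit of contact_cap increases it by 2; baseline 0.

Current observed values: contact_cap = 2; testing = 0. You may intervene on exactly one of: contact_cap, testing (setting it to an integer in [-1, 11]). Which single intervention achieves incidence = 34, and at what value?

set testing = 2

Intervening on contact_cap: incidence = 2*contact_cap + 6. Reaching 34 requires contact_cap = 14, outside [-1, 11].
Intervening on testing: with other inputs at their observed values, incidence = 12*testing + 10. Solving for 34 gives testing = 2, within [-1, 11].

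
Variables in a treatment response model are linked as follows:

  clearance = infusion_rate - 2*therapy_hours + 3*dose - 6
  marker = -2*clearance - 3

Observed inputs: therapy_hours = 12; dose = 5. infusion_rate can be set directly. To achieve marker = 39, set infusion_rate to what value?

infusion_rate = -6

Substituting into the clearance equation gives clearance = infusion_rate - 15.
So marker = -2*infusion_rate + 27.
Solve -2*infusion_rate + 27 = 39: infusion_rate = (39 - 27) / -2 = -6.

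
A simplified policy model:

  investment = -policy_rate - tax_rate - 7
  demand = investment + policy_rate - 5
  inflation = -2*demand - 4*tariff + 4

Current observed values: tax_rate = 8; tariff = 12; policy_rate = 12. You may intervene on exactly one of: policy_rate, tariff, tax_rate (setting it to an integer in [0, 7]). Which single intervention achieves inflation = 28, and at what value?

set tariff = 4

Intervening on policy_rate: the paths from policy_rate to inflation cancel (net effect zero), leaving inflation = -4; 28 is unreachable this way.
Intervening on tariff: with other inputs at their observed values, inflation = -4*tariff + 44. Solving for 28 gives tariff = 4, within [0, 7].
Intervening on tax_rate: inflation = 2*tax_rate - 20. Reaching 28 requires tax_rate = 24, outside [0, 7].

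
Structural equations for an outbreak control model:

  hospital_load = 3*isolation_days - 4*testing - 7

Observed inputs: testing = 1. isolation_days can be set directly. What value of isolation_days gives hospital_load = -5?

Substituting into the hospital_load equation gives hospital_load = 3*isolation_days - 11.
Solve 3*isolation_days - 11 = -5: isolation_days = (-5 + 11) / 3 = 2.

isolation_days = 2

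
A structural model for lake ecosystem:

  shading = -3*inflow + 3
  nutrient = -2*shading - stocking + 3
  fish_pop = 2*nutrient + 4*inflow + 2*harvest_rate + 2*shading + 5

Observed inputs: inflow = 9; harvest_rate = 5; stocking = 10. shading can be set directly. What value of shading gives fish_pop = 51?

shading = -7

Intervening on shading fixes its value directly, overriding its dependence on inflow.
Substituting into the nutrient equation gives nutrient = -2*shading - 7.
Substituting into the fish_pop equation gives fish_pop = -2*shading + 37.
Solve -2*shading + 37 = 51: shading = (51 - 37) / -2 = -7.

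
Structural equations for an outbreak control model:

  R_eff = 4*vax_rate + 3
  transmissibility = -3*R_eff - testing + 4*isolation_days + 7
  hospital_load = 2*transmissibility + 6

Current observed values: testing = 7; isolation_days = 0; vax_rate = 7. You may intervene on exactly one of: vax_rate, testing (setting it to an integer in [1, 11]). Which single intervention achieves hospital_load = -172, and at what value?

Intervening on vax_rate: hospital_load = -24*vax_rate - 12. Reaching -172 requires vax_rate = 20/3, not an integer.
Intervening on testing: with other inputs at their observed values, hospital_load = -2*testing - 166. Solving for -172 gives testing = 3, within [1, 11].

set testing = 3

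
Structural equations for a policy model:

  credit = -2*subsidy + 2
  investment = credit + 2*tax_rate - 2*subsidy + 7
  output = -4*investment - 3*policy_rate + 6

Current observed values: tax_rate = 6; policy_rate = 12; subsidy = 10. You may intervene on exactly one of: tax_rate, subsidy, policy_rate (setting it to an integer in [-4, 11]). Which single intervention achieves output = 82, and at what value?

Intervening on tax_rate: output = -8*tax_rate + 94. Reaching 82 requires tax_rate = 3/2, not an integer.
Intervening on subsidy: output = 16*subsidy - 114. Reaching 82 requires subsidy = 49/4, not an integer.
Intervening on policy_rate: with other inputs at their observed values, output = -3*policy_rate + 82. Solving for 82 gives policy_rate = 0, within [-4, 11].

set policy_rate = 0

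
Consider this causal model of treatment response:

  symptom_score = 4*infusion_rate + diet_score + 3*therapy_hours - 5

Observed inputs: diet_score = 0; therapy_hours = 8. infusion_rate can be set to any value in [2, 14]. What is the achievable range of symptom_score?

Substituting into the symptom_score equation gives symptom_score = 4*infusion_rate + 19.
Linear in infusion_rate, so extremes are at the endpoints: infusion_rate = 2 gives symptom_score = 27; infusion_rate = 14 gives symptom_score = 75.

27 to 75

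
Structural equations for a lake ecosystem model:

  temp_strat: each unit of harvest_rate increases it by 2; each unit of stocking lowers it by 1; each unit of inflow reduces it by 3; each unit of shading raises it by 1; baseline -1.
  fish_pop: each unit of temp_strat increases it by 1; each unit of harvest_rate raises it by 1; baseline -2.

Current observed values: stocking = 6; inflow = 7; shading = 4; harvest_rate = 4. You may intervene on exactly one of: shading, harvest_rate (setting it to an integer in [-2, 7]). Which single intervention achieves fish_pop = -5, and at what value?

Intervening on shading: fish_pop = shading - 18. Reaching -5 requires shading = 13, outside [-2, 7].
Intervening on harvest_rate: with other inputs at their observed values, fish_pop = 3*harvest_rate - 26. Solving for -5 gives harvest_rate = 7, within [-2, 7].

set harvest_rate = 7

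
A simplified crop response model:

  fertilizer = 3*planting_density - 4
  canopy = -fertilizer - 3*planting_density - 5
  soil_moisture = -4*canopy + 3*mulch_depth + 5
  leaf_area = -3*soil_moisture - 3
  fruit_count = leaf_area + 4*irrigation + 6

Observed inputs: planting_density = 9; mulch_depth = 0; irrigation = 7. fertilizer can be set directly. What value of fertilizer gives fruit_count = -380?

fertilizer = 1

Intervening on fertilizer fixes its value directly, overriding its dependence on planting_density.
Substituting into the canopy equation gives canopy = -fertilizer - 32.
This gives soil_moisture = 4*fertilizer + 133.
Substituting into the leaf_area equation gives leaf_area = -12*fertilizer - 402.
This gives fruit_count = -12*fertilizer - 368.
Solve -12*fertilizer - 368 = -380: fertilizer = (-380 + 368) / -12 = 1.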